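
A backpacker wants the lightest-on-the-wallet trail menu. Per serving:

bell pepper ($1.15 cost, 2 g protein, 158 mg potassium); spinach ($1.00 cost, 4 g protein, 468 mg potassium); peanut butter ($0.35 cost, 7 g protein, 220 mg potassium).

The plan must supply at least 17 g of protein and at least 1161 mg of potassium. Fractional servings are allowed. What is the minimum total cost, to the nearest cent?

This is a tiny linear program; its minimum lies at a vertex of the feasible set. List the vertices and price them.
bell pepper only: max(17/2, 1161/158) = 8.5 servings → $9.78.
spinach only: max(17/4, 1161/468) = 4.25 servings → $4.25.
peanut butter only: max(17/7, 1161/220) = 5.277 servings → $1.85.
bell pepper + spinach: intersection lies outside the first quadrant.
bell pepper + peanut butter with both tight: 6.587 servings and 0.5465 servings → $7.77.
spinach + peanut butter with both tight: 1.831 servings and 1.382 servings → $2.31.
So the least-cost plan costs $1.85.

$1.85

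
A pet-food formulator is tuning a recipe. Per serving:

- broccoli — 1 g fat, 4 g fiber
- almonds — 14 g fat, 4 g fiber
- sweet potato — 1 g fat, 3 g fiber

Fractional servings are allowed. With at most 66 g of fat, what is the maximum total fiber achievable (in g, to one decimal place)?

Fiber per g fat: broccoli 4, sweet potato 3, almonds 0.2857.
With no serving limits, spend the whole fat allowance on broccoli: 66 g / 1 g × 4 g = 264.0 g.

264.0 g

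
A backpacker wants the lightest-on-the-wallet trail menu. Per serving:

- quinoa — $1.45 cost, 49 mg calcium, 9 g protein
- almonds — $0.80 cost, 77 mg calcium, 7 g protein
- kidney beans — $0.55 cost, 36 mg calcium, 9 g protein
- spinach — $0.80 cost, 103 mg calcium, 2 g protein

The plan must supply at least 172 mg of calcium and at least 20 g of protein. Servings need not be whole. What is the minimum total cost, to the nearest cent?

$1.88

Two binding constraints pin down two serving amounts, so the optimal mix uses at most two foods. The candidates are each food alone (scaled to the tighter of calcium/protein) and each pair with both constraints tight.
quinoa only: max(172/49, 20/9) = 3.51 servings → $5.09.
almonds only: max(172/77, 20/7) = 2.857 servings → $2.29.
kidney beans only: max(172/36, 20/9) = 4.778 servings → $2.63.
spinach only: max(172/103, 20/2) = 10 servings → $8.00.
quinoa + almonds with both tight: 0.96 servings and 1.623 servings → $2.69.
quinoa + kidney beans: the both-tight solution has a negative serving — not a feasible corner.
quinoa + spinach with both tight: 2.07 servings and 0.6852 servings → $3.55.
almonds + kidney beans with both tight: 1.878 servings and 0.7619 servings → $1.92.
almonds + spinach with both targets exact would need a negative amount; discard.
kidney beans + spinach with both tight: 2.007 servings and 0.9684 servings → $1.88.
The minimum over all feasible corners is $1.88.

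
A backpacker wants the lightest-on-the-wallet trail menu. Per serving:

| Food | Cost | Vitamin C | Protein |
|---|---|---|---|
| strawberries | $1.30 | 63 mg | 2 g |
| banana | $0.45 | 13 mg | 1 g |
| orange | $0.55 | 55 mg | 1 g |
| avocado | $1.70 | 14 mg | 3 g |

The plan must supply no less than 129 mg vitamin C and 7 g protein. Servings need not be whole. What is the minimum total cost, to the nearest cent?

At the optimum either one food covers both requirements or two foods hit both targets exactly; no other combination can be cheaper.
strawberries only: max(129/63, 7/2) = 3.5 servings → $4.55.
banana only: max(129/13, 7/1) = 9.923 servings → $4.47.
orange only: max(129/55, 7/1) = 7 servings → $3.85.
avocado only: max(129/14, 7/3) = 9.214 servings → $15.66.
strawberries + banana with both tight: 1.027 servings and 4.946 servings → $3.56.
strawberries + orange with both targets exact would need a negative amount; discard.
strawberries + avocado with both tight: 1.795 servings and 1.137 servings → $4.27.
banana + orange with both tight: 6.095 servings and 0.9048 servings → $3.24.
banana + avocado with both targets exact would need a negative amount; discard.
orange + avocado with both tight: 1.914 servings and 1.695 servings → $3.93.
Cheapest feasible corner: $3.24.

$3.24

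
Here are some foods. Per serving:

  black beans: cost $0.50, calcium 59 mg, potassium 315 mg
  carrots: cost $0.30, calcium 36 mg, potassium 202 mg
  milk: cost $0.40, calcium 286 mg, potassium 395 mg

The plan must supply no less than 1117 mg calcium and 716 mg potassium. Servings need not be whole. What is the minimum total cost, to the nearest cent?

An LP optimum is at a vertex; with two nutrient constraints at most two foods are used. Check each candidate.
black beans only: max(1117/59, 716/315) = 18.93 servings → $9.47.
carrots only: max(1117/36, 716/202) = 31.03 servings → $9.31.
milk only: max(1117/286, 716/395) = 3.906 servings → $1.56.
black beans + carrots: the both-tight solution has a negative serving — not a feasible corner.
black beans + milk: intersection lies outside the first quadrant.
carrots + milk with both targets exact would need a negative amount; discard.
The minimum over all feasible corners is $1.56.

$1.56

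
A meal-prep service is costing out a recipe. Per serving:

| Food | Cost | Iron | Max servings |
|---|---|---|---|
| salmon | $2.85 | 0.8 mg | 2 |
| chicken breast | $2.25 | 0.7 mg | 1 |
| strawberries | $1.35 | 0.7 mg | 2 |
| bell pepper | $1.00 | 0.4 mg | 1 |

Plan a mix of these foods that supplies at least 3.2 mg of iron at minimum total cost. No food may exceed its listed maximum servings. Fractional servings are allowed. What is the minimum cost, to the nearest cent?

Cost per mg of iron: strawberries $1.9286, bell pepper $2.5000, chicken breast $3.2143, salmon $3.5625.
Take 2 servings of strawberries: +1.4 mg iron for $2.70 (total $2.70, still need 1.8 mg).
Take 1 serving of bell pepper: +0.4 mg iron for $1.00 (total $3.70, still need 1.4 mg).
Take 1 serving of chicken breast: +0.7 mg iron for $2.25 (total $5.95, still need 0.7 mg).
Take 0.875 servings of salmon: +0.7 mg iron for $2.49 (total $8.44, still need 0.0 mg).
Filling from the cheapest source first is optimal under one linear minimum: $8.44.

$8.44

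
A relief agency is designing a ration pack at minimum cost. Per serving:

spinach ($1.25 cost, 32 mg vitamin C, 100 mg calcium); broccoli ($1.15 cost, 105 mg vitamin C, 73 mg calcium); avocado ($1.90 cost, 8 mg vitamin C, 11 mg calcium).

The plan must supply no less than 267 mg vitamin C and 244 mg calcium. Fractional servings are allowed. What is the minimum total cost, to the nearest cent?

A basic optimal solution has at most two foods positive. Try each food alone and each pair with both targets met exactly.
spinach only: max(267/32, 244/100) = 8.344 servings → $10.43.
broccoli only: max(267/105, 244/73) = 3.342 servings → $3.84.
avocado only: max(267/8, 244/11) = 33.38 servings → $63.41.
spinach + broccoli with both tight: 0.7507 servings and 2.314 servings → $3.60.
spinach + avocado: intersection lies outside the first quadrant.
broccoli + avocado with both tight: 1.725 servings and 10.73 servings → $22.38.
The minimum over all feasible corners is $3.60.

$3.60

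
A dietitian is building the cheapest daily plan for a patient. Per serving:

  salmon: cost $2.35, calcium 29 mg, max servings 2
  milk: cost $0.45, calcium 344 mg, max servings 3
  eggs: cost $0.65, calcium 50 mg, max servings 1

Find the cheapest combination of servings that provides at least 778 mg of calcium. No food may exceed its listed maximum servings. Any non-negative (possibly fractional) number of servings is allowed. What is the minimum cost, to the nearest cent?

$1.02

Cost per mg of calcium: milk $0.0013, eggs $0.0130, salmon $0.0810.
Take 2.262 servings of milk: +778.0 mg calcium for $1.02 (total $1.02, still need 0.0 mg).
Greedy by cheapest-per-mg is optimal for a single linear constraint, so the minimum cost is $1.02.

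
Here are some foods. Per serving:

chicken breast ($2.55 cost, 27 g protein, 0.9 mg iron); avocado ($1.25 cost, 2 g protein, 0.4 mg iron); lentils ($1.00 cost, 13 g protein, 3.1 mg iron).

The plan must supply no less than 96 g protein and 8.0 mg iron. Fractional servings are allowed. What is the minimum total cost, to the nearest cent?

$7.38

For a min-cost LP with two ≥-constraints, a basic feasible solution has at most two positive variables.
chicken breast only: max(96/27, 8.0/0.9) = 8.889 servings → $22.67.
avocado only: max(96/2, 8.0/0.4) = 48 servings → $60.00.
lentils only: max(96/13, 8.0/3.1) = 7.385 servings → $7.38.
chicken breast + avocado with both tight: 2.489 servings and 14.4 servings → $24.35.
chicken breast + lentils with both tight: 2.689 servings and 1.8 servings → $8.66.
avocado + lentils: the both-tight solution has a negative serving — not a feasible corner.
So the least-cost plan costs $7.38.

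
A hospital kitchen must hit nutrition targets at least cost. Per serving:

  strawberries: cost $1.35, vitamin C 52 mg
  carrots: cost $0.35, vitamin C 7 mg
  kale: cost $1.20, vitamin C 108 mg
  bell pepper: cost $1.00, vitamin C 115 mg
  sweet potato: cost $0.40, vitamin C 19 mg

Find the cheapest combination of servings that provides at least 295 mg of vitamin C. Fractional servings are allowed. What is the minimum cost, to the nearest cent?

Cost per mg of vitamin C: bell pepper $0.0087, kale $0.0111, sweet potato $0.0211, strawberries $0.0260, carrots $0.0500.
With no serving limits, use only bell pepper: 295 mg / 115 mg = 2.565 servings × $1.00 = $2.57.

$2.57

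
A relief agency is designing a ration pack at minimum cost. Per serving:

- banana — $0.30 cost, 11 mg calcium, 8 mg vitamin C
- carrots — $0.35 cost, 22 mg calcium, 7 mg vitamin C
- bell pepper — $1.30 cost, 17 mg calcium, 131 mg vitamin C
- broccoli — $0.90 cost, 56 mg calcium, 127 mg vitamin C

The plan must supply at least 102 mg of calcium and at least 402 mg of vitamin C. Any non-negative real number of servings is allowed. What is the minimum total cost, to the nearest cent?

For a min-cost LP with two ≥-constraints, a basic feasible solution has at most two positive variables.
banana only: max(102/11, 402/8) = 50.25 servings → $15.07.
carrots only: max(102/22, 402/7) = 57.43 servings → $20.10.
bell pepper only: max(102/17, 402/131) = 6 servings → $7.80.
broccoli only: max(102/56, 402/127) = 3.165 servings → $2.85.
banana + carrots: the both-tight solution has a negative serving — not a feasible corner.
banana + bell pepper with both tight: 5.002 servings and 2.763 servings → $5.09.
banana + broccoli: the both-tight solution has a negative serving — not a feasible corner.
carrots + bell pepper with both tight: 2.363 servings and 2.942 servings → $4.65.
carrots + broccoli with both targets exact would need a negative amount; discard.
bell pepper + broccoli with both tight: 1.846 servings and 1.261 servings → $3.53.
So the least-cost plan costs $2.85.

$2.85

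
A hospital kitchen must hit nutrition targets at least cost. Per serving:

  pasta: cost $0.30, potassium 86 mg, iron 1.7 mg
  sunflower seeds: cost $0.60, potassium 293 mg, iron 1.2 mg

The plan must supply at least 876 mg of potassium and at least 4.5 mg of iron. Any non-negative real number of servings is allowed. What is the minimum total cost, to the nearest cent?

pasta only: max(876/86, 4.5/1.7) = 10.19 servings → $3.06.
sunflower seeds only: max(876/293, 4.5/1.2) = 3.75 servings → $2.25.
pasta + sunflower seeds with both tight: 0.6769 servings and 2.791 servings → $1.88.
So the least-cost plan costs $1.88.

$1.88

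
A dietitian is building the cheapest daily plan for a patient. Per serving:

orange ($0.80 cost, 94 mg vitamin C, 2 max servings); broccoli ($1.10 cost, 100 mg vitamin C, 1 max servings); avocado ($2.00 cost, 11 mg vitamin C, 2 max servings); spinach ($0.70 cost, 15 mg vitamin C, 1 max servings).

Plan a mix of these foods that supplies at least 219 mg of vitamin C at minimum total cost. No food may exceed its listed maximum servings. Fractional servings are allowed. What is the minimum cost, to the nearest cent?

$1.94

Cost per mg of vitamin C: orange $0.0085, broccoli $0.0110, spinach $0.0467, avocado $0.1818.
Take 2 servings of orange: +188.0 mg vitamin C for $1.60 (total $1.60, still need 31.0 mg).
Take 0.31 servings of broccoli: +31.0 mg vitamin C for $0.34 (total $1.94, still need 0.0 mg).
Greedy by cheapest-per-mg is optimal for a single linear constraint, so the minimum cost is $1.94.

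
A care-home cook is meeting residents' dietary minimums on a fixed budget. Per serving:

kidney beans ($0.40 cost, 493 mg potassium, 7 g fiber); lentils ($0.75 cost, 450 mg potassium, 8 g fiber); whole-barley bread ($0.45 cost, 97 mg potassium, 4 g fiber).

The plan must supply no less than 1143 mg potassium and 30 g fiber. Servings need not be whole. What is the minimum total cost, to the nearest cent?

$1.71

Compare the cost at each extreme point of the feasible region.
kidney beans only: max(1143/493, 30/7) = 4.286 servings → $1.71.
lentils only: max(1143/450, 30/8) = 3.75 servings → $2.81.
whole-barley bread only: max(1143/97, 30/4) = 11.78 servings → $5.30.
kidney beans + lentils with both targets exact would need a negative amount; discard.
kidney beans + whole-barley bread with both tight: 1.285 servings and 5.251 servings → $2.88.
lentils + whole-barley bread with both tight: 1.623 servings and 4.254 servings → $3.13.
The minimum over all feasible corners is $1.71.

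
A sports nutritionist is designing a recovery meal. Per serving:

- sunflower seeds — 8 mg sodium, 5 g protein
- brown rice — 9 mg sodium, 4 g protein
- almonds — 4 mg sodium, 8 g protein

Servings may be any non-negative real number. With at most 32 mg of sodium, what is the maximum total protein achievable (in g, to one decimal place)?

Protein per mg sodium: almonds 2, sunflower seeds 0.625, brown rice 0.4444.
With no serving limits, spend the whole sodium allowance on almonds: 32 mg / 4 mg × 8 g = 64.0 g.

64.0 g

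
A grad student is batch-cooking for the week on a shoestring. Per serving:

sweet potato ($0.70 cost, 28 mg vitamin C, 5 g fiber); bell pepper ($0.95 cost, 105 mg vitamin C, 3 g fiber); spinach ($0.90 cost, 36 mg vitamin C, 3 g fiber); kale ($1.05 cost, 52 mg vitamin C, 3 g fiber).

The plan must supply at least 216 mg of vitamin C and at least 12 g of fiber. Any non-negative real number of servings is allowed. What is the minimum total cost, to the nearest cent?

$2.57

For a min-cost LP with two ≥-constraints, a basic feasible solution has at most two positive variables.
sweet potato only: max(216/28, 12/5) = 7.714 servings → $5.40.
bell pepper only: max(216/105, 12/3) = 4 servings → $3.80.
spinach only: max(216/36, 12/3) = 6 servings → $5.40.
kale only: max(216/52, 12/3) = 4.154 servings → $4.36.
sweet potato + bell pepper with both tight: 1.388 servings and 1.687 servings → $2.57.
sweet potato + spinach: intersection lies outside the first quadrant.
sweet potato + kale: intersection lies outside the first quadrant.
bell pepper + spinach with both tight: 1.043 servings and 2.957 servings → $3.65.
bell pepper + kale with both tight: 0.1509 servings and 3.849 servings → $4.18.
spinach + kale with both targets exact would need a negative amount; discard.
Cheapest feasible corner: $2.57.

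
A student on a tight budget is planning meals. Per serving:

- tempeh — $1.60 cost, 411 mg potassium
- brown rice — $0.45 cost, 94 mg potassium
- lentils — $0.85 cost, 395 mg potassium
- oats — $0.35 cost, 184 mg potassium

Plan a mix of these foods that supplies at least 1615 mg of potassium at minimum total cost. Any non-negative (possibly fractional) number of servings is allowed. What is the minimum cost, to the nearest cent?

Cost per mg of potassium: oats $0.0019, lentils $0.0022, tempeh $0.0039, brown rice $0.0048.
With no serving limits, use only oats: 1615 mg / 184 mg = 8.777 servings × $0.35 = $3.07.

$3.07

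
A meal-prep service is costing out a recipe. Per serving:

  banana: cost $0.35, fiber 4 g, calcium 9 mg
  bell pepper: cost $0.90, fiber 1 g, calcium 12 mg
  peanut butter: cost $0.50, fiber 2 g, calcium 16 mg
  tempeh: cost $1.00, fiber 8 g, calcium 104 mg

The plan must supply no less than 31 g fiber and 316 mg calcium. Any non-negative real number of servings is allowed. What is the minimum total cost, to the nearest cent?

With two linear requirements the optimum uses one or two foods; enumerate the corners.
banana only: max(31/4, 316/9) = 35.11 servings → $12.29.
bell pepper only: max(31/1, 316/12) = 31 servings → $27.90.
peanut butter only: max(31/2, 316/16) = 19.75 servings → $9.88.
tempeh only: max(31/8, 316/104) = 3.875 servings → $3.88.
banana + bell pepper with both tight: 1.436 servings and 25.26 servings → $23.23.
banana + peanut butter with both targets exact would need a negative amount; discard.
banana + tempeh with both tight: 2.023 servings and 2.863 servings → $3.57.
bell pepper + peanut butter with both tight: 17 servings and 7 servings → $18.80.
bell pepper + tempeh: the both-tight solution has a negative serving — not a feasible corner.
peanut butter + tempeh with both tight: 8.7 servings and 1.7 servings → $6.05.
Cheapest feasible corner: $3.57.

$3.57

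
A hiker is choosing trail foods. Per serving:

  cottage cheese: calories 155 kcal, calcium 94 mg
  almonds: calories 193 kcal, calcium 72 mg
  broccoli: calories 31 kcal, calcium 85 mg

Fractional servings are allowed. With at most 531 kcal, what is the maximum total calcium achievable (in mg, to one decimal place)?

Calcium per kcal: broccoli 2.742, cottage cheese 0.6065, almonds 0.3731.
With no serving limits, spend the whole calories allowance on broccoli: 531 kcal / 31 kcal × 85 mg = 1456.0 mg.

1456.0 mg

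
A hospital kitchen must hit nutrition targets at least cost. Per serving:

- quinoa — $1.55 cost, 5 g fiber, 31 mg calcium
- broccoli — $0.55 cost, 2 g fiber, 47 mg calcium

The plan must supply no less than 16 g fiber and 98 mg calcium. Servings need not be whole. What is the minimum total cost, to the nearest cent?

$4.40

A basic optimal solution has at most two foods positive. Try each food alone and each pair with both targets met exactly.
quinoa only: max(16/5, 98/31) = 3.2 servings → $4.96.
broccoli only: max(16/2, 98/47) = 8 servings → $4.40.
quinoa + broccoli with both targets exact would need a negative amount; discard.
The minimum over all feasible corners is $4.40.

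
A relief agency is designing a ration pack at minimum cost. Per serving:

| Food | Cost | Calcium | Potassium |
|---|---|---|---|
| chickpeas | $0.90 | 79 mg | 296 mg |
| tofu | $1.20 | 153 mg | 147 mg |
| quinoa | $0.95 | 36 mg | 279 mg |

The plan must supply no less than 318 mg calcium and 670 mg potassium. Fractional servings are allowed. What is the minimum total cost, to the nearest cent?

$2.96

Check every corner: each single food scaled to meet both minima, and each pair solved so both constraints bind.
chickpeas only: max(318/79, 670/296) = 4.025 servings → $3.62.
tofu only: max(318/153, 670/147) = 4.558 servings → $5.47.
quinoa only: max(318/36, 670/279) = 8.833 servings → $8.39.
chickpeas + tofu with both tight: 1.656 servings and 1.223 servings → $2.96.
chickpeas + quinoa: the both-tight solution has a negative serving — not a feasible corner.
tofu + quinoa with both tight: 1.728 servings and 1.491 servings → $3.49.
So the least-cost plan costs $2.96.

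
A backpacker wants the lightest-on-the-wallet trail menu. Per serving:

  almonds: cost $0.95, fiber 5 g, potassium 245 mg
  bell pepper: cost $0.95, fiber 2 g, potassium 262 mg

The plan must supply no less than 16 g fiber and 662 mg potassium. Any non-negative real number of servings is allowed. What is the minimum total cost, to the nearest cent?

$3.04

This is a tiny linear program; its minimum lies at a vertex of the feasible set. List the vertices and price them.
almonds only: max(16/5, 662/245) = 3.2 servings → $3.04.
bell pepper only: max(16/2, 662/262) = 8 servings → $7.60.
almonds + bell pepper: intersection lies outside the first quadrant.
So the least-cost plan costs $3.04.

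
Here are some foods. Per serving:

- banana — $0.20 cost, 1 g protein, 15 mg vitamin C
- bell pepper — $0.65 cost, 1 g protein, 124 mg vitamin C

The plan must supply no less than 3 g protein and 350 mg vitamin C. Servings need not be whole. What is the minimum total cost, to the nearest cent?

An LP optimum is at a vertex; with two nutrient constraints at most two foods are used. Check each candidate.
banana only: max(3/1, 350/15) = 23.33 servings → $4.67.
bell pepper only: max(3/1, 350/124) = 3 servings → $1.95.
banana + bell pepper with both tight: 0.2018 servings and 2.798 servings → $1.86.
Cheapest feasible corner: $1.86.

$1.86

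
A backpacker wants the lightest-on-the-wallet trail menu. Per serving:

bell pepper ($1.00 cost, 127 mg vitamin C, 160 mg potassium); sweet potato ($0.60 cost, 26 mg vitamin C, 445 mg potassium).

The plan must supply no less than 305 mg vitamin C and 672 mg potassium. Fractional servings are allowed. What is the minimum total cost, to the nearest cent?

$2.68

Compare the cost at each extreme point of the feasible region.
bell pepper only: max(305/127, 672/160) = 4.2 servings → $4.20.
sweet potato only: max(305/26, 672/445) = 11.73 servings → $7.04.
bell pepper + sweet potato with both tight: 2.259 servings and 0.698 servings → $2.68.
The minimum over all feasible corners is $2.68.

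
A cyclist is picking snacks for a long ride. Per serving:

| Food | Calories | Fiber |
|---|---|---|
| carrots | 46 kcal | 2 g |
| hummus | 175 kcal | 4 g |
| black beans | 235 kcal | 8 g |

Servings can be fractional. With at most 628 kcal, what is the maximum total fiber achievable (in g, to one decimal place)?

27.3 g

Fiber per kcal: carrots 0.04348, black beans 0.03404, hummus 0.02286.
With no serving limits, spend the whole calories allowance on carrots: 628 kcal / 46 kcal × 2 g = 27.3 g.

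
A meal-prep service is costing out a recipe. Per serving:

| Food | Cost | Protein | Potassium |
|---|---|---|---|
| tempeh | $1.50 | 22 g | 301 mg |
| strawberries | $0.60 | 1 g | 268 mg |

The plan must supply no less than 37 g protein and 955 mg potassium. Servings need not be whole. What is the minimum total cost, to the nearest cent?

At the optimum either one food covers both requirements or two foods hit both targets exactly; no other combination can be cheaper.
tempeh only: max(37/22, 955/301) = 3.173 servings → $4.76.
strawberries only: max(37/1, 955/268) = 37 servings → $22.20.
tempeh + strawberries with both tight: 1.602 servings and 1.765 servings → $3.46.
Cheapest feasible corner: $3.46.

$3.46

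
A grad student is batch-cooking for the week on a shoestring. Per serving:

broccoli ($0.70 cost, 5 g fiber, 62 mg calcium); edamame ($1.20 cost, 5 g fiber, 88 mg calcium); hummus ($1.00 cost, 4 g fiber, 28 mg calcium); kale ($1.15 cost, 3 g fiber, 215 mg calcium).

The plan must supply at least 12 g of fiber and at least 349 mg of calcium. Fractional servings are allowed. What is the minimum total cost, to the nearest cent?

$2.50

An LP optimum is at a vertex; with two nutrient constraints at most two foods are used. Check each candidate.
broccoli only: max(12/5, 349/62) = 5.629 servings → $3.94.
edamame only: max(12/5, 349/88) = 3.966 servings → $4.76.
hummus only: max(12/4, 349/28) = 12.46 servings → $12.46.
kale only: max(12/3, 349/215) = 4 servings → $4.60.
broccoli + edamame with both targets exact would need a negative amount; discard.
broccoli + hummus with both targets exact would need a negative amount; discard.
broccoli + kale with both tight: 1.724 servings and 1.126 servings → $2.50.
edamame + hummus: intersection lies outside the first quadrant.
edamame + kale with both tight: 1.89 servings and 0.8496 servings → $3.25.
hummus + kale with both tight: 1.976 servings and 1.366 servings → $3.55.
The minimum over all feasible corners is $2.50.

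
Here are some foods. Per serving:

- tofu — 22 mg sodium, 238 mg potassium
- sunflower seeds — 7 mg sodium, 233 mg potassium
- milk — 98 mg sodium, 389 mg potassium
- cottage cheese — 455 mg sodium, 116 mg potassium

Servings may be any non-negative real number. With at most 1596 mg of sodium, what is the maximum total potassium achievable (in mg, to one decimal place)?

53124.0 mg

Potassium per mg sodium: sunflower seeds 33.29, tofu 10.82, milk 3.969, cottage cheese 0.2549.
With no serving limits, spend the whole sodium allowance on sunflower seeds: 1596 mg / 7 mg × 233 mg = 53124.0 mg.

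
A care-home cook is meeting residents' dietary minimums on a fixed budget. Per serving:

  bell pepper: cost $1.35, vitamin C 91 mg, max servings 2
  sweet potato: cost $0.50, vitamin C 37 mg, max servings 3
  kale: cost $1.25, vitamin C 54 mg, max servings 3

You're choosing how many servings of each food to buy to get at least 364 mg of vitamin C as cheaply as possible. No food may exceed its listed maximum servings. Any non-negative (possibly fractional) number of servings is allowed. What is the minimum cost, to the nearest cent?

$5.84

Cost per mg of vitamin C: sweet potato $0.0135, bell pepper $0.0148, kale $0.0231.
Take 3 servings of sweet potato: +111.0 mg vitamin C for $1.50 (total $1.50, still need 253.0 mg).
Take 2 servings of bell pepper: +182.0 mg vitamin C for $2.70 (total $4.20, still need 71.0 mg).
Take 1.315 servings of kale: +71.0 mg vitamin C for $1.64 (total $5.84, still need 0.0 mg).
Filling from the cheapest source first is optimal under one linear minimum: $5.84.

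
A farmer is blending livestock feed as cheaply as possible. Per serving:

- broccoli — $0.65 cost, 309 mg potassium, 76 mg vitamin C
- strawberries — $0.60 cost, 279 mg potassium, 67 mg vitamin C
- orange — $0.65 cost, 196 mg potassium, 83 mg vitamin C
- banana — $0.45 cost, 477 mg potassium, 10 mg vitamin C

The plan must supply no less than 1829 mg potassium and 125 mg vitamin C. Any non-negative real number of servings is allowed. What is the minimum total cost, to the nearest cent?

broccoli only: max(1829/309, 125/76) = 5.919 servings → $3.85.
strawberries only: max(1829/279, 125/67) = 6.556 servings → $3.93.
orange only: max(1829/196, 125/83) = 9.332 servings → $6.07.
banana only: max(1829/477, 125/10) = 12.5 servings → $5.62.
broccoli + strawberries with both targets exact would need a negative amount; discard.
broccoli + orange: intersection lies outside the first quadrant.
broccoli + banana with both tight: 1.246 servings and 3.027 servings → $2.17.
strawberries + orange: intersection lies outside the first quadrant.
strawberries + banana with both tight: 1.417 servings and 3.006 servings → $2.20.
orange + banana with both tight: 1.098 servings and 3.383 servings → $2.24.
Cheapest feasible corner: $2.17.

$2.17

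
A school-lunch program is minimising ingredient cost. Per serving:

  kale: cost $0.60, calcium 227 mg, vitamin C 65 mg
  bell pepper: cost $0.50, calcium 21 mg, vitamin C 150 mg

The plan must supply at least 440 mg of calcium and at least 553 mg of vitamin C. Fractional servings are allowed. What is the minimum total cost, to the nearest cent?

A basic optimal solution has at most two foods positive. Try each food alone and each pair with both targets met exactly.
kale only: max(440/227, 553/65) = 8.508 servings → $5.10.
bell pepper only: max(440/21, 553/150) = 20.95 servings → $10.48.
kale + bell pepper with both tight: 1.664 servings and 2.966 servings → $2.48.
So the least-cost plan costs $2.48.

$2.48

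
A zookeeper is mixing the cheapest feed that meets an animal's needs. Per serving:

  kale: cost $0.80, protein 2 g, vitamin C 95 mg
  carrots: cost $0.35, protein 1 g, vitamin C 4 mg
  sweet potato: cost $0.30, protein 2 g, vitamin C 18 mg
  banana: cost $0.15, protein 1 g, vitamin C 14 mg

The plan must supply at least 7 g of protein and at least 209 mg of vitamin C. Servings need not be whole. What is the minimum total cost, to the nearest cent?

$1.88

With two linear requirements the optimum uses one or two foods; enumerate the corners.
kale only: max(7/2, 209/95) = 3.5 servings → $2.80.
carrots only: max(7/1, 209/4) = 52.25 servings → $18.29.
sweet potato only: max(7/2, 209/18) = 11.61 servings → $3.48.
banana only: max(7/1, 209/14) = 14.93 servings → $2.24.
kale + carrots with both tight: 2.08 servings and 2.839 servings → $2.66.
kale + sweet potato with both tight: 1.896 servings and 1.604 servings → $2.00.
kale + banana with both tight: 1.657 servings and 3.687 servings → $1.88.
carrots + sweet potato: intersection lies outside the first quadrant.
carrots + banana: the both-tight solution has a negative serving — not a feasible corner.
sweet potato + banana with both targets exact would need a negative amount; discard.
The minimum over all feasible corners is $1.88.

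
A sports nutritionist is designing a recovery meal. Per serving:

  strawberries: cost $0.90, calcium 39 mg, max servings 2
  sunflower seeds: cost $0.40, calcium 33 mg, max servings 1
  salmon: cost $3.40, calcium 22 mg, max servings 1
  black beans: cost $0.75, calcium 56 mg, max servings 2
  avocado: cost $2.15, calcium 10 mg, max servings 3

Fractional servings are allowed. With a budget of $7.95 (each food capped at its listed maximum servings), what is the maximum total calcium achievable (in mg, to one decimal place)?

Calcium per dollar: sunflower seeds 82.5, black beans 74.67, strawberries 43.33, salmon 6.471, avocado 4.651.
Take 1 serving of sunflower seeds: spends $0.40, +33.0 mg calcium (running total 33.0 mg).
Take 2 servings of black beans: spends $1.50, +112.0 mg calcium (running total 145.0 mg).
Take 2 servings of strawberries: spends $1.80, +78.0 mg calcium (running total 223.0 mg).
Take 1 serving of salmon: spends $3.40, +22.0 mg calcium (running total 245.0 mg).
Take 0.3953 servings of avocado: spends $0.85, +4.0 mg calcium (running total 249.0 mg).
Filling greedily by calcium-per-dollar is optimal for one linear limit, giving 249.0 mg.

249.0 mg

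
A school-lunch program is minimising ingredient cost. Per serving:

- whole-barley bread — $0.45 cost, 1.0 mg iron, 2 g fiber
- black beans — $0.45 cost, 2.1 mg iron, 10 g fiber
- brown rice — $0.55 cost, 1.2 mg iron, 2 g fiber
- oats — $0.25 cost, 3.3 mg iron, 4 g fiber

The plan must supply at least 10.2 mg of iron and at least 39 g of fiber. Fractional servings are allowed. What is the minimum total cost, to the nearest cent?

$1.81

Check every corner: each single food scaled to meet both minima, and each pair solved so both constraints bind.
whole-barley bread only: max(10.2/1.0, 39/2) = 19.5 servings → $8.78.
black beans only: max(10.2/2.1, 39/10) = 4.857 servings → $2.19.
brown rice only: max(10.2/1.2, 39/2) = 19.5 servings → $10.72.
oats only: max(10.2/3.3, 39/4) = 9.75 servings → $2.44.
whole-barley bread + black beans with both tight: 3.466 servings and 3.207 servings → $3.00.
whole-barley bread + brown rice with both targets exact would need a negative amount; discard.
whole-barley bread + oats with both targets exact would need a negative amount; discard.
black beans + brown rice with both tight: 3.385 servings and 2.577 servings → $2.94.
black beans + oats with both tight: 3.573 servings and 0.8171 servings → $1.81.
brown rice + oats: intersection lies outside the first quadrant.
So the least-cost plan costs $1.81.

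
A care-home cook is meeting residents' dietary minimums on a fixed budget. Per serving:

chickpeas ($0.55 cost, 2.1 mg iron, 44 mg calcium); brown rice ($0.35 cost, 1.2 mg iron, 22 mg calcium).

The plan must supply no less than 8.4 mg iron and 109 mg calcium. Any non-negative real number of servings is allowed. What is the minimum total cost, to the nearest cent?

$2.20

Check every corner: each single food scaled to meet both minima, and each pair solved so both constraints bind.
chickpeas only: max(8.4/2.1, 109/44) = 4 servings → $2.20.
brown rice only: max(8.4/1.2, 109/22) = 7 servings → $2.45.
chickpeas + brown rice: intersection lies outside the first quadrant.
The minimum over all feasible corners is $2.20.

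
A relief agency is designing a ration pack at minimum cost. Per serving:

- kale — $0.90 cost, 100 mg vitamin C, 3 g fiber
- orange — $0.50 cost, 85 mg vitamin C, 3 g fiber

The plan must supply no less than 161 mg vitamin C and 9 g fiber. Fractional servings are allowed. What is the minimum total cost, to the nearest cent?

$1.50

kale only: max(161/100, 9/3) = 3 servings → $2.70.
orange only: max(161/85, 9/3) = 3 servings → $1.50.
kale + orange with both targets exact would need a negative amount; discard.
Cheapest feasible corner: $1.50.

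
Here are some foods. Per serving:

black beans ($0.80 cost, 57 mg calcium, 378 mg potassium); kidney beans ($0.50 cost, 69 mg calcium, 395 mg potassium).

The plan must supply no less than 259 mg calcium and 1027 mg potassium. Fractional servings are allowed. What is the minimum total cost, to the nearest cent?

$1.88

The cheapest plan sits at a corner of the feasible region — with two constraints it uses at most two foods.
black beans only: max(259/57, 1027/378) = 4.544 servings → $3.64.
kidney beans only: max(259/69, 1027/395) = 3.754 servings → $1.88.
black beans + kidney beans: intersection lies outside the first quadrant.
Cheapest feasible corner: $1.88.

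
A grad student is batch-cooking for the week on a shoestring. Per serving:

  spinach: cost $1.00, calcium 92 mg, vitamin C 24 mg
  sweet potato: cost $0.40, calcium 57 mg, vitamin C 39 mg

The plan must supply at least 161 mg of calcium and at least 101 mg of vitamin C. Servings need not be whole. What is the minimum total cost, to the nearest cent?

Compare the cost at each extreme point of the feasible region.
spinach only: max(161/92, 101/24) = 4.208 servings → $4.21.
sweet potato only: max(161/57, 101/39) = 2.825 servings → $1.13.
spinach + sweet potato with both tight: 0.2351 servings and 2.445 servings → $1.21.
So the least-cost plan costs $1.13.

$1.13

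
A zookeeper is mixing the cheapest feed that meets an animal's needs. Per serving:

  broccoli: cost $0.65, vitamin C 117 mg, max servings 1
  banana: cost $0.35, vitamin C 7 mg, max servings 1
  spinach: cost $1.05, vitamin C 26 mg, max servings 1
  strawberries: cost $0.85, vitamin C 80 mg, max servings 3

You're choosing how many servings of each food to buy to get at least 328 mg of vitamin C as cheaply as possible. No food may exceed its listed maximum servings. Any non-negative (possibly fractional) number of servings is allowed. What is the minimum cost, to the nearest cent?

$2.89

Cost per mg of vitamin C: broccoli $0.0056, strawberries $0.0106, spinach $0.0404, banana $0.0500.
Take 1 serving of broccoli: +117.0 mg vitamin C for $0.65 (total $0.65, still need 211.0 mg).
Take 2.638 servings of strawberries: +211.0 mg vitamin C for $2.24 (total $2.89, still need 0.0 mg).
Greedy by cheapest-per-mg is optimal for a single linear constraint, so the minimum cost is $2.89.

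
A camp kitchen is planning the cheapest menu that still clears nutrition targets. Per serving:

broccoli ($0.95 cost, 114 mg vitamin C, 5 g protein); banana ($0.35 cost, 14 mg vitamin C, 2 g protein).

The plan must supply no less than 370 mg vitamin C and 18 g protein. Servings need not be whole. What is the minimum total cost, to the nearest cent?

$3.38

At the optimum either one food covers both requirements or two foods hit both targets exactly; no other combination can be cheaper.
broccoli only: max(370/114, 18/5) = 3.6 servings → $3.42.
banana only: max(370/14, 18/2) = 26.43 servings → $9.25.
broccoli + banana with both tight: 3.089 servings and 1.278 servings → $3.38.
Cheapest feasible corner: $3.38.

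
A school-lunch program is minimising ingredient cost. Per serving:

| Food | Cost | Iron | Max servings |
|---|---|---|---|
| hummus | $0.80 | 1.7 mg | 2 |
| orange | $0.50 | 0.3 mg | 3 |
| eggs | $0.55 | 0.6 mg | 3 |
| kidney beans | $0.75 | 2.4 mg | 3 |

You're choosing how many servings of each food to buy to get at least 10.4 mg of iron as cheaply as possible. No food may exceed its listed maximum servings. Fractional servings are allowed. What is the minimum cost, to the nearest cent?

$3.76

Cost per mg of iron: kidney beans $0.3125, hummus $0.4706, eggs $0.9167, orange $1.6667.
Take 3 servings of kidney beans: +7.2 mg iron for $2.25 (total $2.25, still need 3.2 mg).
Take 1.882 servings of hummus: +3.2 mg iron for $1.51 (total $3.76, still need 0.0 mg).
Filling from the cheapest source first is optimal under one linear minimum: $3.76.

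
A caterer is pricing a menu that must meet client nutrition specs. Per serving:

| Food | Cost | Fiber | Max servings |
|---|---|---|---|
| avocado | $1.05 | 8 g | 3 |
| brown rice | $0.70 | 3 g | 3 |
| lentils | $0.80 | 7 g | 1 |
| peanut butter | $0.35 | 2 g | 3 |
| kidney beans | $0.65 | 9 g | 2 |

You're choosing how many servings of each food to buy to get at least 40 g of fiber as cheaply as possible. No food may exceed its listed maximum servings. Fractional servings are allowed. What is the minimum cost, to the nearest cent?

$4.07

Cost per g of fiber: kidney beans $0.0722, lentils $0.1143, avocado $0.1313, peanut butter $0.1750, brown rice $0.2333.
Take 2 servings of kidney beans: +18.0 g fiber for $1.30 (total $1.30, still need 22.0 g).
Take 1 serving of lentils: +7.0 g fiber for $0.80 (total $2.10, still need 15.0 g).
Take 1.875 servings of avocado: +15.0 g fiber for $1.97 (total $4.07, still need 0.0 g).
Greedy by cheapest-per-g is optimal for a single linear constraint, so the minimum cost is $4.07.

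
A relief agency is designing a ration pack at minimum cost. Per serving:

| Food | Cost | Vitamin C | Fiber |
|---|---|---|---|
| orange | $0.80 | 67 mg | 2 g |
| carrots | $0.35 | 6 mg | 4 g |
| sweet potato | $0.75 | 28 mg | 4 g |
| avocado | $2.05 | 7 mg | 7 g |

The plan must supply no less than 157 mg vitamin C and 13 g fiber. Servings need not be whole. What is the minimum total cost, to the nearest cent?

$2.48

Minimising a linear cost over {vitamin C ≥ 157, fiber ≥ 13, servings ≥ 0} — the optimum is at a vertex, using one or two foods.
orange only: max(157/67, 13/2) = 6.5 servings → $5.20.
carrots only: max(157/6, 13/4) = 26.17 servings → $9.16.
sweet potato only: max(157/28, 13/4) = 5.607 servings → $4.21.
avocado only: max(157/7, 13/7) = 22.43 servings → $45.98.
orange + carrots with both tight: 2.148 servings and 2.176 servings → $2.48.
orange + sweet potato with both tight: 1.245 servings and 2.627 servings → $2.97.
orange + avocado with both tight: 2.215 servings and 1.224 servings → $4.28.
carrots + sweet potato: the both-tight solution has a negative serving — not a feasible corner.
carrots + avocado with both targets exact would need a negative amount; discard.
sweet potato + avocado: the both-tight solution has a negative serving — not a feasible corner.
Cheapest feasible corner: $2.48.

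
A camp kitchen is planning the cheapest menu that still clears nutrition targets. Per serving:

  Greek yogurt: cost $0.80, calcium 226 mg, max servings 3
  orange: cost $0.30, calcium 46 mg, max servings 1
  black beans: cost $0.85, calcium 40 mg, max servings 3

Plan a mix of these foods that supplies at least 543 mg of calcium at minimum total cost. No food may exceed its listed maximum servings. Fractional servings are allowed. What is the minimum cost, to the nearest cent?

$1.92

Cost per mg of calcium: Greek yogurt $0.0035, orange $0.0065, black beans $0.0213.
Take 2.403 servings of Greek yogurt: +543.0 mg calcium for $1.92 (total $1.92, still need 0.0 mg).
Filling from the cheapest source first is optimal under one linear minimum: $1.92.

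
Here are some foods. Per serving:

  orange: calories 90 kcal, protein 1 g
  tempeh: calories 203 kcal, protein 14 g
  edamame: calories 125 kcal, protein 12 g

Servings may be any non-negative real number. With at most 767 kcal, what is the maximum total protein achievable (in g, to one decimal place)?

73.6 g

Protein per kcal: edamame 0.096, tempeh 0.06897, orange 0.01111.
With no serving limits, spend the whole calories allowance on edamame: 767 kcal / 125 kcal × 12 g = 73.6 g.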